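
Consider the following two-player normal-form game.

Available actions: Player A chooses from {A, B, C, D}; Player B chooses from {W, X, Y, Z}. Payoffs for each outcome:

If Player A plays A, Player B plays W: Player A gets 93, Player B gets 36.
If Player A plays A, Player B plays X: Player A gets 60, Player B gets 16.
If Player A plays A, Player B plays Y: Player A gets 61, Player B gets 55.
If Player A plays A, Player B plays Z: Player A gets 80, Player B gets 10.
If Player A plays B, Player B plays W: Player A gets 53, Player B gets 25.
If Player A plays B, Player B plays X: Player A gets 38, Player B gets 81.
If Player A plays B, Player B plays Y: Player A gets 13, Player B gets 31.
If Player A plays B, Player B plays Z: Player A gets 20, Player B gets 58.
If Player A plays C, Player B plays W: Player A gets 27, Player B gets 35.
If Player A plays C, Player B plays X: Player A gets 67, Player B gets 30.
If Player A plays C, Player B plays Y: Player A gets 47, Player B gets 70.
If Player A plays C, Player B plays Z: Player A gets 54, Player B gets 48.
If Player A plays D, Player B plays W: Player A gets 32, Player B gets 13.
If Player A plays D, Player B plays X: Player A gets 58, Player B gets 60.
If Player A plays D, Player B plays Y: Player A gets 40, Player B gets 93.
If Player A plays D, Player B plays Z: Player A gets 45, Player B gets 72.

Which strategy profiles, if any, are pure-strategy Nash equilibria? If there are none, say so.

Player A against W: payoffs 93, 53, 27, 32 → best response A.
Player A against X: payoffs 60, 38, 67, 58 → best response C.
Player A against Y: payoffs 61, 13, 47, 40 → best response A.
Player A against Z: payoffs 80, 20, 54, 45 → best response A.
Player B against A: payoffs 36, 16, 55, 10 → best response Y.
Player B against B: payoffs 25, 81, 31, 58 → best response X.
Player B against C: payoffs 35, 30, 70, 48 → best response Y.
Player B against D: payoffs 13, 60, 93, 72 → best response Y.
Mutual best responses: (A, Y).

The unique pure-strategy Nash equilibrium is (A, Y).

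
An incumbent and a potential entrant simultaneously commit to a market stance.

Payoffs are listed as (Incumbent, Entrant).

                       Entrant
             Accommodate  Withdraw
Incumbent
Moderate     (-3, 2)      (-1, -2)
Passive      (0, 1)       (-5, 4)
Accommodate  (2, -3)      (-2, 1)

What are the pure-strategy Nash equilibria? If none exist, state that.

none

Incumbent against Accommodate: payoffs -3, 0, 2 → best response Accommodate.
Incumbent against Withdraw: payoffs -1, -5, -2 → best response Moderate.
Entrant against Moderate: payoffs 2, -2 → best response Accommodate.
Entrant against Passive: payoffs 1, 4 → best response Withdraw.
Entrant against Accommodate: payoffs -3, 1 → best response Withdraw.
No profile is a mutual best response for all players.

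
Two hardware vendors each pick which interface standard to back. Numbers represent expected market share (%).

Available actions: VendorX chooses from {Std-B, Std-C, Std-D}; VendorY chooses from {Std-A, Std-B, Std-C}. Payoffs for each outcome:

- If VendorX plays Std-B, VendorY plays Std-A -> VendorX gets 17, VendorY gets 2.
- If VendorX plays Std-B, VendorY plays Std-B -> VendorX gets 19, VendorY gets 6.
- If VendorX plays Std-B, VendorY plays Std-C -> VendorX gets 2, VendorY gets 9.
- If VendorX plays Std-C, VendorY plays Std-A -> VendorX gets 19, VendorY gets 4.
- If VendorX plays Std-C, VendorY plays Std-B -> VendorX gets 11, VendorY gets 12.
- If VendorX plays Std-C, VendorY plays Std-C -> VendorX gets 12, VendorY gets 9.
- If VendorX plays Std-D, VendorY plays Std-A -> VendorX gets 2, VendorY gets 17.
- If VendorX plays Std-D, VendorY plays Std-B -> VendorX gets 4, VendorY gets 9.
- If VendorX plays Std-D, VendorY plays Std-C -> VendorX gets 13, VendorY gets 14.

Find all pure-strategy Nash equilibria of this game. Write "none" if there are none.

VendorX against Std-A: payoffs 17, 19, 2 → best response Std-C.
VendorX against Std-B: payoffs 19, 11, 4 → best response Std-B.
VendorX against Std-C: payoffs 2, 12, 13 → best response Std-D.
VendorY against Std-B: payoffs 2, 6, 9 → best response Std-C.
VendorY against Std-C: payoffs 4, 12, 9 → best response Std-B.
VendorY against Std-D: payoffs 17, 9, 14 → best response Std-A.
No profile is a mutual best response for all players.

No pure-strategy Nash equilibrium.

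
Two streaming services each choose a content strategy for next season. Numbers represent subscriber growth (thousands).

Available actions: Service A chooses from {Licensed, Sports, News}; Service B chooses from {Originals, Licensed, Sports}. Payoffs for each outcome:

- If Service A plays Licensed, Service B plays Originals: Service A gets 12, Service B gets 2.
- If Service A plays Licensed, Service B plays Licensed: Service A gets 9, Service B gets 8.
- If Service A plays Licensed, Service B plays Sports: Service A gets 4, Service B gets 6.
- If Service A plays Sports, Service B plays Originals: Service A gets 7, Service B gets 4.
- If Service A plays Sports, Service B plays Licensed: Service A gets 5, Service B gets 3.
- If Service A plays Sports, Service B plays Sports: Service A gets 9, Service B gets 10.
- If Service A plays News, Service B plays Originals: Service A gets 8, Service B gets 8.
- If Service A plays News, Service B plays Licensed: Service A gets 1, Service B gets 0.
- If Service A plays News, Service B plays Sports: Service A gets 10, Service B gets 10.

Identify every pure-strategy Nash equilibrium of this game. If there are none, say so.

The pure Nash equilibria are (Licensed, Licensed) and (News, Sports).

Check each profile: it is a Nash equilibrium iff no player can strictly gain by switching unilaterally.
(Licensed, Originals): Service B can switch to Licensed (2 → 8). Not NE.
(Licensed, Licensed): Service A gets 9, best alternative 5; Service B gets 8, best alternative 6. No profitable deviation — NE.
(Licensed, Sports): Service A can switch to Sports (4 → 9). Not NE.
(Sports, Originals): Service A can switch to Licensed (7 → 12). Not NE.
(Sports, Licensed): Service A can switch to Licensed (5 → 9). Not NE.
(Sports, Sports): Service A can switch to News (9 → 10). Not NE.
(News, Originals): Service A can switch to Licensed (8 → 12). Not NE.
(News, Licensed): Service A can switch to Licensed (1 → 9). Not NE.
(News, Sports): Service A gets 10, best alternative 9; Service B gets 10, best alternative 8. No profitable deviation — NE.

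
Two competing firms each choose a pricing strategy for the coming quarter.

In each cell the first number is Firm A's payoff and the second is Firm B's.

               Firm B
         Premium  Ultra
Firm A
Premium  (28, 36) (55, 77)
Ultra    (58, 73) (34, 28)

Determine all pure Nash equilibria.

Firm A against Premium: payoffs 28, 58 → best response Ultra.
Firm A against Ultra: payoffs 55, 34 → best response Premium.
Firm B against Premium: payoffs 36, 77 → best response Ultra.
Firm B against Ultra: payoffs 73, 28 → best response Premium.
Mutual best responses: (Premium, Ultra); (Ultra, Premium).

Pure-strategy Nash equilibria: (Premium, Ultra) and (Ultra, Premium)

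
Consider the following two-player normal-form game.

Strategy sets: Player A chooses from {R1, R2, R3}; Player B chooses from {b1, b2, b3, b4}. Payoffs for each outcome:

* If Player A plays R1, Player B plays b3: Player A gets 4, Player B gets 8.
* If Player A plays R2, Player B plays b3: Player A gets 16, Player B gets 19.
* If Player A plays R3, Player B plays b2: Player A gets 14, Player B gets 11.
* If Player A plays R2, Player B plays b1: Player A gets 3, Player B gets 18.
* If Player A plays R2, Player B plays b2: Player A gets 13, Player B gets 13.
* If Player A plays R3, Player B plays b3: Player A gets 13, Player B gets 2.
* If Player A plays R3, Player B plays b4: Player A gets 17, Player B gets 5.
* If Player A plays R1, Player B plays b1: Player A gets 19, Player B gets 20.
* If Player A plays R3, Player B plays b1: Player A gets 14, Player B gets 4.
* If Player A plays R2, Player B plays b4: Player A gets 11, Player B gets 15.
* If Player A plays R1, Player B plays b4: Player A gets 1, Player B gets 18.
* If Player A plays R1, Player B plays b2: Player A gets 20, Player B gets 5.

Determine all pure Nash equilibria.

(R1, b1); (R2, b3)

Mark each player's best response to every combination of opponents' strategies; a profile where every player is best-responding is a pure Nash equilibrium.
Player A against b1: payoffs 19, 3, 14 → best response R1.
Player A against b2: payoffs 20, 13, 14 → best response R1.
Player A against b3: payoffs 4, 16, 13 → best response R2.
Player A against b4: payoffs 1, 11, 17 → best response R3.
Player B against R1: payoffs 20, 5, 8, 18 → best response b1.
Player B against R2: payoffs 18, 13, 19, 15 → best response b3.
Player B against R3: payoffs 4, 11, 2, 5 → best response b2.
Mutual best responses: (R1, b1); (R2, b3).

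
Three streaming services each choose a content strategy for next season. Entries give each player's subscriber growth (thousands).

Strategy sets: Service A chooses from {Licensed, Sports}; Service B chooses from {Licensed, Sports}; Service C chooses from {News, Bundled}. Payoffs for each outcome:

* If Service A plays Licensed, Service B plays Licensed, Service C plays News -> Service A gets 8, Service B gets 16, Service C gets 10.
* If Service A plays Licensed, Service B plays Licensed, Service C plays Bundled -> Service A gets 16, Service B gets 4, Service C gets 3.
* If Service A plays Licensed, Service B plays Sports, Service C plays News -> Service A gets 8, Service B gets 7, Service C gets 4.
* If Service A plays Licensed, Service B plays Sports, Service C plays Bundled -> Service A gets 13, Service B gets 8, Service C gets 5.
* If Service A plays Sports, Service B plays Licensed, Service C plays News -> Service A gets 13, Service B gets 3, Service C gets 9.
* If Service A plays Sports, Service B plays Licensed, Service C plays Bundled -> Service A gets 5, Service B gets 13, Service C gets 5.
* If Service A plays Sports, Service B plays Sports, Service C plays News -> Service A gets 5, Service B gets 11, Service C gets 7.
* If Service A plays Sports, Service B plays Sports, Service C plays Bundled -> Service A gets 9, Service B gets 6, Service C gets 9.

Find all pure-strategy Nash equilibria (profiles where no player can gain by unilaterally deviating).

Pure NE: (Licensed, Sports, Bundled)

(Licensed, Licensed, News): Service A can switch to Sports (8 → 13). Not NE.
(Licensed, Licensed, Bundled): Service B can switch to Sports (4 → 8). Not NE.
(Licensed, Sports, News): Service B can switch to Licensed (7 → 16). Not NE.
(Licensed, Sports, Bundled): Service A gets 13, best alternative 9; Service B gets 8, best alternative 4; Service C gets 5, best alternative 4. No profitable deviation — NE.
(Sports, Licensed, News): Service B can switch to Sports (3 → 11). Not NE.
(Sports, Licensed, Bundled): Service A can switch to Licensed (5 → 16). Not NE.
(Sports, Sports, News): Service A can switch to Licensed (5 → 8). Not NE.
(Sports, Sports, Bundled): Service A can switch to Licensed (9 → 13). Not NE.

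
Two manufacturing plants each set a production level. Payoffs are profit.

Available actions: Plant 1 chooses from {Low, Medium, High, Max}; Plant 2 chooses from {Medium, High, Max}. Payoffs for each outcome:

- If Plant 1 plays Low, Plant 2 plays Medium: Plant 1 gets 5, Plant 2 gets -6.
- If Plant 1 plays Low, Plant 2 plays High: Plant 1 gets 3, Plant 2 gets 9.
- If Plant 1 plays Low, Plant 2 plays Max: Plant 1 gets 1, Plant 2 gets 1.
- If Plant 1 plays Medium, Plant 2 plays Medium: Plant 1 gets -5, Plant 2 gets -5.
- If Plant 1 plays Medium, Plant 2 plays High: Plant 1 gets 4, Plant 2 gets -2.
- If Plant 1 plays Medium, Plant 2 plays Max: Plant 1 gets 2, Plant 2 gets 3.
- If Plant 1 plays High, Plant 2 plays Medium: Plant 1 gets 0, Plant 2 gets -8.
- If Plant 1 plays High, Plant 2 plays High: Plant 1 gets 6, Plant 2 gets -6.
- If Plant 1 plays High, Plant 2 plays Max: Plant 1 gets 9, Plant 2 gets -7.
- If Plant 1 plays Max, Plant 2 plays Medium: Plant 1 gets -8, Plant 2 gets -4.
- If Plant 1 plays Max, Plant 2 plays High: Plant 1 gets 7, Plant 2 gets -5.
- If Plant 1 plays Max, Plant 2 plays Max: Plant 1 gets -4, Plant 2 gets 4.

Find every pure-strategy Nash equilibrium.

none

(Low, Medium): Plant 2 can switch to High (-6 → 9). Not NE.
(Low, High): Plant 1 can switch to Medium (3 → 4). Not NE.
(Low, Max): Plant 1 can switch to Medium (1 → 2). Not NE.
(Medium, Medium): Plant 1 can switch to Low (-5 → 5). Not NE.
(Medium, High): Plant 1 can switch to High (4 → 6). Not NE.
(Medium, Max): Plant 1 can switch to High (2 → 9). Not NE.
(The remaining 6 profiles each have a profitable deviation by the same check.)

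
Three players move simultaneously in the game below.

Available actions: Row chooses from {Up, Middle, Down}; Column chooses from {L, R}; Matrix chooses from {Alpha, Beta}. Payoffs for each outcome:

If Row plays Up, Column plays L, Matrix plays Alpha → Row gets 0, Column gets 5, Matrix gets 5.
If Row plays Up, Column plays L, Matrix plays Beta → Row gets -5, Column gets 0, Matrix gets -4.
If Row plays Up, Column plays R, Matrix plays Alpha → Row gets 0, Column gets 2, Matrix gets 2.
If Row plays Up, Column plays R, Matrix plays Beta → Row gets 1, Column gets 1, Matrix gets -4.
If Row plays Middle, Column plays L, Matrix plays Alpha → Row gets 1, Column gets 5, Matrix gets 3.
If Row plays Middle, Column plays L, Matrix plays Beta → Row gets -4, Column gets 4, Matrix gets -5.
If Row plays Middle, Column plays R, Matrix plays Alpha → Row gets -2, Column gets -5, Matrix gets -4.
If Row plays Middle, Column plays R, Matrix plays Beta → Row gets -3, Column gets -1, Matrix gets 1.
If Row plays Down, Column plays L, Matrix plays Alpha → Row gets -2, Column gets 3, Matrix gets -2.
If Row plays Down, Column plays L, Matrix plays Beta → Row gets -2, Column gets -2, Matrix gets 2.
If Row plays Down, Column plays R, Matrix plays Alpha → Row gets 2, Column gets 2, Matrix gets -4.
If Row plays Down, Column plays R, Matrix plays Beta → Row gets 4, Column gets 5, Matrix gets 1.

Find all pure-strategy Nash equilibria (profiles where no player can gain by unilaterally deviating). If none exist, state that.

(Middle, L, Alpha); (Down, R, Beta)

(Up, L, Alpha): Row can switch to Middle (0 → 1). Not NE.
(Up, L, Beta): Row can switch to Middle (-5 → -4). Not NE.
(Up, R, Alpha): Row can switch to Down (0 → 2). Not NE.
(Up, R, Beta): Row can switch to Down (1 → 4). Not NE.
(Middle, L, Alpha): Row gets 1, best alternative 0; Column gets 5, best alternative -5; Matrix gets 3, best alternative -5. No profitable deviation — NE.
(Middle, L, Beta): Row can switch to Down (-4 → -2). Not NE.
(Middle, R, Alpha): Row can switch to Up (-2 → 0). Not NE.
(Down, R, Beta): Row gets 4, best alternative 1; Column gets 5, best alternative -2; Matrix gets 1, best alternative -4. No profitable deviation — NE.
(The remaining 4 profiles each have a profitable deviation by the same check.)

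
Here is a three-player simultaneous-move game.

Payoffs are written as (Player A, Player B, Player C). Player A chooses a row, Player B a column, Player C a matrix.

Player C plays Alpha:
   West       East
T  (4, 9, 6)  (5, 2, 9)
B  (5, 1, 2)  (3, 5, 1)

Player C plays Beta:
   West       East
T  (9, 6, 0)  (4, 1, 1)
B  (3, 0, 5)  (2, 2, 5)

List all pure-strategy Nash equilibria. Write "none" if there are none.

none

Player A against (West, Alpha): payoffs 4, 5 → best response B.
Player A against (West, Beta): payoffs 9, 3 → best response T.
Player A against (East, Alpha): payoffs 5, 3 → best response T.
Player A against (East, Beta): payoffs 4, 2 → best response T.
Player B against (T, Alpha): payoffs 9, 2 → best response West.
Player B against (T, Beta): payoffs 6, 1 → best response West.
Player B against (B, Alpha): payoffs 1, 5 → best response East.
Player B against (B, Beta): payoffs 0, 2 → best response East.
Player C against (T, West): payoffs 6, 0 → best response Alpha.
Player C against (T, East): payoffs 9, 1 → best response Alpha.
Player C against (B, West): payoffs 2, 5 → best response Beta.
Player C against (B, East): payoffs 1, 5 → best response Beta.
No profile is a mutual best response for all players.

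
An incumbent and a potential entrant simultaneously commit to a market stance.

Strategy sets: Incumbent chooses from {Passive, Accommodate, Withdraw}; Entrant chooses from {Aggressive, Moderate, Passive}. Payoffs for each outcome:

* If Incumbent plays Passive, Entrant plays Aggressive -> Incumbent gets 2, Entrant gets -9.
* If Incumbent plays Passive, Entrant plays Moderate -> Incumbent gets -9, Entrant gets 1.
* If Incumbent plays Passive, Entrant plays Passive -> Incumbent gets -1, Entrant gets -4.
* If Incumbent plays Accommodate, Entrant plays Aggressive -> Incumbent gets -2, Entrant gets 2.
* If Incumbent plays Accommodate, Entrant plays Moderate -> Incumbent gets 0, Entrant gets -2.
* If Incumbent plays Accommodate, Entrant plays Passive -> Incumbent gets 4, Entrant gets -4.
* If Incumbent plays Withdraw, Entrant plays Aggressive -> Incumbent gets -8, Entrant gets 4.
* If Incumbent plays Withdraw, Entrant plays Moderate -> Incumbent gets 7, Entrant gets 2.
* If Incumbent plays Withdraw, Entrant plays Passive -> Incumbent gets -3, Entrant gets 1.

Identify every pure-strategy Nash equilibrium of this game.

Incumbent against Aggressive: payoffs 2, -2, -8 → best response Passive.
Incumbent against Moderate: payoffs -9, 0, 7 → best response Withdraw.
Incumbent against Passive: payoffs -1, 4, -3 → best response Accommodate.
Entrant against Passive: payoffs -9, 1, -4 → best response Moderate.
Entrant against Accommodate: payoffs 2, -2, -4 → best response Aggressive.
Entrant against Withdraw: payoffs 4, 2, 1 → best response Aggressive.
No profile is a mutual best response for all players.

There is no pure-strategy Nash equilibrium.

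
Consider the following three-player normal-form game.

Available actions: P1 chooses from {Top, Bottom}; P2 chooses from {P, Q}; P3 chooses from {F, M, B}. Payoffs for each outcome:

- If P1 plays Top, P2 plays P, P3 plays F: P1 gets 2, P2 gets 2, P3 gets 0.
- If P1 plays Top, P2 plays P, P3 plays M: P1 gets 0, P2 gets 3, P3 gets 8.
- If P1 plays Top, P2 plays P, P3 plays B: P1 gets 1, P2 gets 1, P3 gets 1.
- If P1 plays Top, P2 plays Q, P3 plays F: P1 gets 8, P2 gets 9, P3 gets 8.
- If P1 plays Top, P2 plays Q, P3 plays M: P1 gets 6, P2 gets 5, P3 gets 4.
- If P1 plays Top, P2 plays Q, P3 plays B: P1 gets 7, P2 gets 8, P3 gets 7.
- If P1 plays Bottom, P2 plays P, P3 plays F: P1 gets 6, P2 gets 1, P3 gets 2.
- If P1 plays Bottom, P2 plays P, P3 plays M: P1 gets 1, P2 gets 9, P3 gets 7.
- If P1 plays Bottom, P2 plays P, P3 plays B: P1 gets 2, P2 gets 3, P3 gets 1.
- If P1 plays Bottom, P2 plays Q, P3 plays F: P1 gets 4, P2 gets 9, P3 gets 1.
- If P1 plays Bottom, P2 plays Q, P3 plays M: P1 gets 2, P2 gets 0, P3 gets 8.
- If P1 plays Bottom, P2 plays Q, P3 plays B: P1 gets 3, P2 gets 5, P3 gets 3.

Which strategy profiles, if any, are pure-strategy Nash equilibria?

Pure-strategy Nash equilibria: (Top, Q, F) and (Bottom, P, M)

(Top, P, F): P1 can switch to Bottom (2 → 6). Not NE.
(Top, P, M): P1 can switch to Bottom (0 → 1). Not NE.
(Top, P, B): P1 can switch to Bottom (1 → 2). Not NE.
(Top, Q, F): P1 gets 8, best alternative 4; P2 gets 9, best alternative 2; P3 gets 8, best alternative 7. No profitable deviation — NE.
(Top, Q, M): P3 can switch to F (4 → 8). Not NE.
(Top, Q, B): P3 can switch to F (7 → 8). Not NE.
(Bottom, P, F): P2 can switch to Q (1 → 9). Not NE.
(Bottom, P, M): P1 gets 1, best alternative 0; P2 gets 9, best alternative 0; P3 gets 7, best alternative 2. No profitable deviation — NE.
(Bottom, P, B): P2 can switch to Q (3 → 5). Not NE.
(Bottom, Q, F): P1 can switch to Top (4 → 8). Not NE.
(Bottom, Q, M): P1 can switch to Top (2 → 6). Not NE.
(Bottom, Q, B): P1 can switch to Top (3 → 7). Not NE.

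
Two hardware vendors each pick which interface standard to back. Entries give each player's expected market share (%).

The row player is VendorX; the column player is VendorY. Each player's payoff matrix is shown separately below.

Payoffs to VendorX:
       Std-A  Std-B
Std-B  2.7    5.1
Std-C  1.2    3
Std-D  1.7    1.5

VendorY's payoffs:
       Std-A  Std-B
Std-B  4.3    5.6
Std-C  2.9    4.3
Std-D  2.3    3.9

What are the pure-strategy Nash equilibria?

(Std-B, Std-B)

VendorX against Std-A: payoffs 2.7, 1.2, 1.7 → best response Std-B.
VendorX against Std-B: payoffs 5.1, 3, 1.5 → best response Std-B.
VendorY against Std-B: payoffs 4.3, 5.6 → best response Std-B.
VendorY against Std-C: payoffs 2.9, 4.3 → best response Std-B.
VendorY against Std-D: payoffs 2.3, 3.9 → best response Std-B.
Mutual best responses: (Std-B, Std-B).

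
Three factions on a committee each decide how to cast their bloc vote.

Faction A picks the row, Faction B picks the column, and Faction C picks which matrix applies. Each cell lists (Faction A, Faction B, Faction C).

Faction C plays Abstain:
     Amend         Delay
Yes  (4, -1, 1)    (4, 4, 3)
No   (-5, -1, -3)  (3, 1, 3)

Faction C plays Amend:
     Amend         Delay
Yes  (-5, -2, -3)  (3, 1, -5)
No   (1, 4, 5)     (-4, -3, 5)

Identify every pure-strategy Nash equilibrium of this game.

Faction A against (Amend, Abstain): payoffs 4, -5 → best response Yes.
Faction A against (Amend, Amend): payoffs -5, 1 → best response No.
Faction A against (Delay, Abstain): payoffs 4, 3 → best response Yes.
Faction A against (Delay, Amend): payoffs 3, -4 → best response Yes.
Faction B against (Yes, Abstain): payoffs -1, 4 → best response Delay.
Faction B against (Yes, Amend): payoffs -2, 1 → best response Delay.
Faction B against (No, Abstain): payoffs -1, 1 → best response Delay.
Faction B against (No, Amend): payoffs 4, -3 → best response Amend.
Faction C against (Yes, Amend): payoffs 1, -3 → best response Abstain.
Faction C against (Yes, Delay): payoffs 3, -5 → best response Abstain.
Faction C against (No, Amend): payoffs -3, 5 → best response Amend.
Faction C against (No, Delay): payoffs 3, 5 → best response Amend.
Mutual best responses: (Yes, Delay, Abstain); (No, Amend, Amend).

Pure-strategy Nash equilibria: (Yes, Delay, Abstain) and (No, Amend, Amend)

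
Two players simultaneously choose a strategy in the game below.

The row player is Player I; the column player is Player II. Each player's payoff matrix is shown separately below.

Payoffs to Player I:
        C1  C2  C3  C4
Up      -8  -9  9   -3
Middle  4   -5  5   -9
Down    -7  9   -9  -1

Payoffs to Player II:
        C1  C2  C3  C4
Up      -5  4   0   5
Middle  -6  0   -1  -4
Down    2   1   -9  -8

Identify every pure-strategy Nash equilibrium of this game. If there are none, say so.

There is no pure-strategy Nash equilibrium.

(Up, C1): Player I can switch to Middle (-8 → 4). Not NE.
(Up, C2): Player I can switch to Middle (-9 → -5). Not NE.
(Up, C3): Player II can switch to C2 (0 → 4). Not NE.
(Up, C4): Player I can switch to Down (-3 → -1). Not NE.
(Middle, C1): Player II can switch to C2 (-6 → 0). Not NE.
(Middle, C2): Player I can switch to Down (-5 → 9). Not NE.
(Middle, C3): Player I can switch to Up (5 → 9). Not NE.
(Middle, C4): Player I can switch to Up (-9 → -3). Not NE.
(The remaining 4 profiles each have a profitable deviation by the same check.)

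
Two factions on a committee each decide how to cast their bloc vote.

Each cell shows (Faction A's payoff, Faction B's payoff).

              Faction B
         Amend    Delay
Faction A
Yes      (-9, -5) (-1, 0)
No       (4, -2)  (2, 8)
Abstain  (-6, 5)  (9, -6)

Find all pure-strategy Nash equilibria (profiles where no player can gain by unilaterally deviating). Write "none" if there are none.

No pure-strategy Nash equilibrium.

For each strategy profile, look for a profitable unilateral deviation.
(Yes, Amend): Faction A can switch to No (-9 → 4). Not NE.
(Yes, Delay): Faction A can switch to No (-1 → 2). Not NE.
(No, Amend): Faction B can switch to Delay (-2 → 8). Not NE.
(No, Delay): Faction A can switch to Abstain (2 → 9). Not NE.
(Abstain, Amend): Faction A can switch to No (-6 → 4). Not NE.
(Abstain, Delay): Faction B can switch to Amend (-6 → 5). Not NE.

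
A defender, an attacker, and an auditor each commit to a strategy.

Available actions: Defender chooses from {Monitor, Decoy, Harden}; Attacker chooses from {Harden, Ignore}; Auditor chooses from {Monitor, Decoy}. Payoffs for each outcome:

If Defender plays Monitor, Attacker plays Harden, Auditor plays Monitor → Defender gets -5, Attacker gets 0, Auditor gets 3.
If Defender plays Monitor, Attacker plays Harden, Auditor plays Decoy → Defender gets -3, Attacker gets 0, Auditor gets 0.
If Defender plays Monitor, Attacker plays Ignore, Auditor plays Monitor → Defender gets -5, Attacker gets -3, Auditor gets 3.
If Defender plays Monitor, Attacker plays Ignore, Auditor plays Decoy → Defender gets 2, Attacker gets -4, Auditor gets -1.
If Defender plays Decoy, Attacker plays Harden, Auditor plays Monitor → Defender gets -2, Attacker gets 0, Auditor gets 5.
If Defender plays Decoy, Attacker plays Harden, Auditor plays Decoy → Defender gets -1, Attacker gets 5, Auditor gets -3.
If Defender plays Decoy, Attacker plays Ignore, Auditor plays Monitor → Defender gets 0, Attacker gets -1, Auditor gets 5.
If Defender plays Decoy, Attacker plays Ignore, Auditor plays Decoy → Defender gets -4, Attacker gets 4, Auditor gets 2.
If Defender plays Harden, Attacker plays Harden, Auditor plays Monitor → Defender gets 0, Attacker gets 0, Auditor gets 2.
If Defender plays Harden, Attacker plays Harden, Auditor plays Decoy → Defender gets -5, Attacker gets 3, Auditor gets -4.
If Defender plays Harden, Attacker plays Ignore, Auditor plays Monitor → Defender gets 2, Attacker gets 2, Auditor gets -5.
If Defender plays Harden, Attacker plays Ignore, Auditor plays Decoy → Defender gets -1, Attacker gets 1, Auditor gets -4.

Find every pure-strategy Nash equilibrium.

No pure-strategy Nash equilibrium.

Check each profile: it is a Nash equilibrium iff no player can strictly gain by switching unilaterally.
(Monitor, Harden, Monitor): Defender can switch to Decoy (-5 → -2). Not NE.
(Monitor, Harden, Decoy): Defender can switch to Decoy (-3 → -1). Not NE.
(Monitor, Ignore, Monitor): Defender can switch to Decoy (-5 → 0). Not NE.
(Monitor, Ignore, Decoy): Attacker can switch to Harden (-4 → 0). Not NE.
(Decoy, Harden, Monitor): Defender can switch to Harden (-2 → 0). Not NE.
(Decoy, Harden, Decoy): Auditor can switch to Monitor (-3 → 5). Not NE.
(Decoy, Ignore, Monitor): Defender can switch to Harden (0 → 2). Not NE.
(Decoy, Ignore, Decoy): Defender can switch to Monitor (-4 → 2). Not NE.
(The remaining 4 profiles each have a profitable deviation by the same check.)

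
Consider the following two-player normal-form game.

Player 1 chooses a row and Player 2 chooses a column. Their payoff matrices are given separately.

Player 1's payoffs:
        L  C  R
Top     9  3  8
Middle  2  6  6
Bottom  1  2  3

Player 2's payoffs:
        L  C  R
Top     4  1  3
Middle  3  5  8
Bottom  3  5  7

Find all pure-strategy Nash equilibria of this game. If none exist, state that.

The unique pure-strategy Nash equilibrium is (Top, L).

Check each profile: it is a Nash equilibrium iff no player can strictly gain by switching unilaterally.
(Top, L): Player 1 gets 9, best alternative 2; Player 2 gets 4, best alternative 3. No profitable deviation — NE.
(Top, C): Player 1 can switch to Middle (3 → 6). Not NE.
(Top, R): Player 2 can switch to L (3 → 4). Not NE.
(Middle, L): Player 1 can switch to Top (2 → 9). Not NE.
(Middle, C): Player 2 can switch to R (5 → 8). Not NE.
(Middle, R): Player 1 can switch to Top (6 → 8). Not NE.
(Bottom, L): Player 1 can switch to Top (1 → 9). Not NE.
(The remaining 2 profiles each have a profitable deviation by the same check.)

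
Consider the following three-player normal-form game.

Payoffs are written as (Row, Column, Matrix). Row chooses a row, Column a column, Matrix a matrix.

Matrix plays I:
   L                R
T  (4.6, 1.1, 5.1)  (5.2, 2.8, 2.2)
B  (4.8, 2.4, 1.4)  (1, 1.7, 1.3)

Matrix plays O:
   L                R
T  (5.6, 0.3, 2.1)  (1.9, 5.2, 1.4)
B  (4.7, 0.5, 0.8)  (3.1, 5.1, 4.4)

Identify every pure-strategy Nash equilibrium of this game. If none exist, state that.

The pure Nash equilibria are (T, R, I) and (B, L, I) and (B, R, O).

(T, L, I): Row can switch to B (4.6 → 4.8). Not NE.
(T, L, O): Column can switch to R (0.3 → 5.2). Not NE.
(T, R, I): Row gets 5.2, best alternative 1; Column gets 2.8, best alternative 1.1; Matrix gets 2.2, best alternative 1.4. No profitable deviation — NE.
(T, R, O): Row can switch to B (1.9 → 3.1). Not NE.
(B, L, I): Row gets 4.8, best alternative 4.6; Column gets 2.4, best alternative 1.7; Matrix gets 1.4, best alternative 0.8. No profitable deviation — NE.
(B, L, O): Row can switch to T (4.7 → 5.6). Not NE.
(B, R, I): Row can switch to T (1 → 5.2). Not NE.
(B, R, O): Row gets 3.1, best alternative 1.9; Column gets 5.1, best alternative 0.5; Matrix gets 4.4, best alternative 1.3. No profitable deviation — NE.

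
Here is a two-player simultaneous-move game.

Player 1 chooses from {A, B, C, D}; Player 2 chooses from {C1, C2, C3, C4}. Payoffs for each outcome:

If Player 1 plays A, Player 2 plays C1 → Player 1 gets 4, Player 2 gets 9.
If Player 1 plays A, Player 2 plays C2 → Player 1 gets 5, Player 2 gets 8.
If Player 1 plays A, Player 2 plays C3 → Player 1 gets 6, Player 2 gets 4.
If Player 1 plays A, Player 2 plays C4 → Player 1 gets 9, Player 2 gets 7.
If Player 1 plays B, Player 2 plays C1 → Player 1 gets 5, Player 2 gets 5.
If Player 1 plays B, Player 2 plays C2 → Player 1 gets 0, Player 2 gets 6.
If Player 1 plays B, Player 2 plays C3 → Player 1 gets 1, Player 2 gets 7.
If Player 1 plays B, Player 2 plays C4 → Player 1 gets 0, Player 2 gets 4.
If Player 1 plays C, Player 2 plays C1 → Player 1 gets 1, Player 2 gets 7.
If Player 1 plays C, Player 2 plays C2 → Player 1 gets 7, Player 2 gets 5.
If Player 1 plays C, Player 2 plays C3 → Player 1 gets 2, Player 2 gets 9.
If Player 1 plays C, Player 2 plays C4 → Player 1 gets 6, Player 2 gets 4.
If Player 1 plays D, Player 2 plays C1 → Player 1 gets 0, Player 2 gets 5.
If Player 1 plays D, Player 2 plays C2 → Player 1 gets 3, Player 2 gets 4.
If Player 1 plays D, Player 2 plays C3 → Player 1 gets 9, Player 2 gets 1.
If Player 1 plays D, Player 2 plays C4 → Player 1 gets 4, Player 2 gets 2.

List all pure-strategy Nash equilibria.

(A, C1): Player 1 can switch to B (4 → 5). Not NE.
(A, C2): Player 1 can switch to C (5 → 7). Not NE.
(A, C3): Player 1 can switch to D (6 → 9). Not NE.
(A, C4): Player 2 can switch to C1 (7 → 9). Not NE.
(B, C1): Player 2 can switch to C2 (5 → 6). Not NE.
(B, C2): Player 1 can switch to A (0 → 5). Not NE.
(B, C3): Player 1 can switch to A (1 → 6). Not NE.
(B, C4): Player 1 can switch to A (0 → 9). Not NE.
(C, C1): Player 1 can switch to A (1 → 4). Not NE.
(C, C2): Player 2 can switch to C1 (5 → 7). Not NE.
(The remaining 6 profiles each have a profitable deviation by the same check.)

This game has no pure Nash equilibrium.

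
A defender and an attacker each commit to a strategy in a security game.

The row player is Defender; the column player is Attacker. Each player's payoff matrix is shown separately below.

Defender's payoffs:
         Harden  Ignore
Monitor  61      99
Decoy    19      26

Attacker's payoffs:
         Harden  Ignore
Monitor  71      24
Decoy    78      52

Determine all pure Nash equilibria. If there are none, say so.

Pure NE: (Monitor, Harden)

(Monitor, Harden): Defender gets 61, best alternative 19; Attacker gets 71, best alternative 24. No profitable deviation — NE.
(Monitor, Ignore): Attacker can switch to Harden (24 → 71). Not NE.
(Decoy, Harden): Defender can switch to Monitor (19 → 61). Not NE.
(Decoy, Ignore): Defender can switch to Monitor (26 → 99). Not NE.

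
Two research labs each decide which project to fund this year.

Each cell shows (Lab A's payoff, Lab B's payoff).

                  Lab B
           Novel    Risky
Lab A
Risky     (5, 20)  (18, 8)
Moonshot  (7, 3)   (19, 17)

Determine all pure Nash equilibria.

Lab A against Novel: payoffs 5, 7 → best response Moonshot.
Lab A against Risky: payoffs 18, 19 → best response Moonshot.
Lab B against Risky: payoffs 20, 8 → best response Novel.
Lab B against Moonshot: payoffs 3, 17 → best response Risky.
Mutual best responses: (Moonshot, Risky).

Pure NE: (Moonshot, Risky)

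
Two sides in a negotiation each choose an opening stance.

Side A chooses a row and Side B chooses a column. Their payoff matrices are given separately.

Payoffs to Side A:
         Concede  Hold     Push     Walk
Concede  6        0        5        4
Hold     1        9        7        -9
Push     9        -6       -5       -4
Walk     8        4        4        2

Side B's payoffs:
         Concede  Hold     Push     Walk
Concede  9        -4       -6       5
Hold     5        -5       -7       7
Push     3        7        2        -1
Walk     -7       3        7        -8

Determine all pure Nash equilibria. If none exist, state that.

none

(Concede, Concede): Side A can switch to Push (6 → 9). Not NE.
(Concede, Hold): Side A can switch to Hold (0 → 9). Not NE.
(Concede, Push): Side A can switch to Hold (5 → 7). Not NE.
(Concede, Walk): Side B can switch to Concede (5 → 9). Not NE.
(Hold, Concede): Side A can switch to Concede (1 → 6). Not NE.
(Hold, Hold): Side B can switch to Concede (-5 → 5). Not NE.
(The remaining 10 profiles each have a profitable deviation by the same check.)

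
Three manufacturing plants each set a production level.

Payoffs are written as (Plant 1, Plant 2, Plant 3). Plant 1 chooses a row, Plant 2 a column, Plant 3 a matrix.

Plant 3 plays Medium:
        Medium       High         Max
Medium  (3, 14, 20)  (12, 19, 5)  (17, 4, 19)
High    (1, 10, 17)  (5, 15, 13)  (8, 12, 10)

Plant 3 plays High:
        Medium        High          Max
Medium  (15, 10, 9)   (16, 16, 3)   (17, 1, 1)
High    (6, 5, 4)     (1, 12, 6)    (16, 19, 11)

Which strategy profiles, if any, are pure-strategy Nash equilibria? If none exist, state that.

For each player, find the best response to each opponent profile; mutual best responses are the pure NE.
Plant 1 against (Medium, Medium): payoffs 3, 1 → best response Medium.
Plant 1 against (Medium, High): payoffs 15, 6 → best response Medium.
Plant 1 against (High, Medium): payoffs 12, 5 → best response Medium.
Plant 1 against (High, High): payoffs 16, 1 → best response Medium.
Plant 1 against (Max, Medium): payoffs 17, 8 → best response Medium.
Plant 1 against (Max, High): payoffs 17, 16 → best response Medium.
Plant 2 against (Medium, Medium): payoffs 14, 19, 4 → best response High.
Plant 2 against (Medium, High): payoffs 10, 16, 1 → best response High.
Plant 2 against (High, Medium): payoffs 10, 15, 12 → best response High.
Plant 2 against (High, High): payoffs 5, 12, 19 → best response Max.
Plant 3 against (Medium, Medium): payoffs 20, 9 → best response Medium.
Plant 3 against (Medium, High): payoffs 5, 3 → best response Medium.
Plant 3 against (Medium, Max): payoffs 19, 1 → best response Medium.
Plant 3 against (High, Medium): payoffs 17, 4 → best response Medium.
Plant 3 against (High, High): payoffs 13, 6 → best response Medium.
Plant 3 against (High, Max): payoffs 10, 11 → best response High.
Mutual best responses: (Medium, High, Medium).

(Medium, High, Medium)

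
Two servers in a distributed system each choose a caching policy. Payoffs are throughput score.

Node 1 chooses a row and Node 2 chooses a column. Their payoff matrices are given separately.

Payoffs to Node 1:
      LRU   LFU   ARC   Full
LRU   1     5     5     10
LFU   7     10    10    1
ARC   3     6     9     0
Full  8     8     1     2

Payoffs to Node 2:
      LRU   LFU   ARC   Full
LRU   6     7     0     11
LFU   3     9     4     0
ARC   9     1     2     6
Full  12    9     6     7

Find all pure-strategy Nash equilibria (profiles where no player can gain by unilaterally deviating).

Pure-strategy Nash equilibria: (LRU, Full) and (LFU, LFU) and (Full, LRU)

For each strategy profile, look for a profitable unilateral deviation.
(LRU, LRU): Node 1 can switch to LFU (1 → 7). Not NE.
(LRU, LFU): Node 1 can switch to LFU (5 → 10). Not NE.
(LRU, ARC): Node 1 can switch to LFU (5 → 10). Not NE.
(LRU, Full): Node 1 gets 10, best alternative 2; Node 2 gets 11, best alternative 7. No profitable deviation — NE.
(LFU, LRU): Node 1 can switch to Full (7 → 8). Not NE.
(LFU, LFU): Node 1 gets 10, best alternative 8; Node 2 gets 9, best alternative 4. No profitable deviation — NE.
(LFU, ARC): Node 2 can switch to LFU (4 → 9). Not NE.
(LFU, Full): Node 1 can switch to LRU (1 → 10). Not NE.
(Full, LRU): Node 1 gets 8, best alternative 7; Node 2 gets 12, best alternative 9. No profitable deviation — NE.
(The remaining 7 profiles each have a profitable deviation by the same check.)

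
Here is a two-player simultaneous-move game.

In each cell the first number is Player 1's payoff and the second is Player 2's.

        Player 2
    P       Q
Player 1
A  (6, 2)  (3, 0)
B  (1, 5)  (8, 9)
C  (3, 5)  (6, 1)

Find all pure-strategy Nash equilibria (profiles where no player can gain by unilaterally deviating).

Pure-strategy Nash equilibria: (A, P); (B, Q)

For each strategy profile, look for a profitable unilateral deviation.
(A, P): Player 1 gets 6, best alternative 3; Player 2 gets 2, best alternative 0. No profitable deviation — NE.
(A, Q): Player 1 can switch to B (3 → 8). Not NE.
(B, P): Player 1 can switch to A (1 → 6). Not NE.
(B, Q): Player 1 gets 8, best alternative 6; Player 2 gets 9, best alternative 5. No profitable deviation — NE.
(C, P): Player 1 can switch to A (3 → 6). Not NE.
(C, Q): Player 1 can switch to B (6 → 8). Not NE.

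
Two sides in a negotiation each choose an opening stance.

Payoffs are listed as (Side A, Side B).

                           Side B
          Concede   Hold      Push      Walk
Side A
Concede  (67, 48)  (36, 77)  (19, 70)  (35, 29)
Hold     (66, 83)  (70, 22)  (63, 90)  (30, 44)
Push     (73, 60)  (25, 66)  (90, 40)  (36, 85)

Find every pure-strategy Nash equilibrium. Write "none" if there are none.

(Push, Walk)

Check each profile: it is a Nash equilibrium iff no player can strictly gain by switching unilaterally.
(Concede, Concede): Side A can switch to Push (67 → 73). Not NE.
(Concede, Hold): Side A can switch to Hold (36 → 70). Not NE.
(Concede, Push): Side A can switch to Hold (19 → 63). Not NE.
(Concede, Walk): Side A can switch to Push (35 → 36). Not NE.
(Hold, Concede): Side A can switch to Concede (66 → 67). Not NE.
(Hold, Hold): Side B can switch to Concede (22 → 83). Not NE.
(Hold, Push): Side A can switch to Push (63 → 90). Not NE.
(Hold, Walk): Side A can switch to Concede (30 → 35). Not NE.
(Push, Walk): Side A gets 36, best alternative 35; Side B gets 85, best alternative 66. No profitable deviation — NE.
(The remaining 3 profiles each have a profitable deviation by the same check.)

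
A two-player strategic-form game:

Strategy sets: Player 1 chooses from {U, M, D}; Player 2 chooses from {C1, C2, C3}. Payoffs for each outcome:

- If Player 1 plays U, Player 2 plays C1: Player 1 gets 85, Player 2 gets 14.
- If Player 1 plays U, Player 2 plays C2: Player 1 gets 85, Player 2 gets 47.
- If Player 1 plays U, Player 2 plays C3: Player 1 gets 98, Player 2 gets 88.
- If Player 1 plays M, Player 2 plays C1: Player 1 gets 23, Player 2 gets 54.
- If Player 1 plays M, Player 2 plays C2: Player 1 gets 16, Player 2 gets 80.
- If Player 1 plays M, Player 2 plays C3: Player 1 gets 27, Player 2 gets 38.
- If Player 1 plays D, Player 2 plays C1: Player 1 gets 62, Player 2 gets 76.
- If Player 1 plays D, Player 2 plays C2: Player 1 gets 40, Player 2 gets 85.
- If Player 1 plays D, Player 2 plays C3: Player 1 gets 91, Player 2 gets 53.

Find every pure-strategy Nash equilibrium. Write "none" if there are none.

(U, C1): Player 2 can switch to C2 (14 → 47). Not NE.
(U, C2): Player 2 can switch to C3 (47 → 88). Not NE.
(U, C3): Player 1 gets 98, best alternative 91; Player 2 gets 88, best alternative 47. No profitable deviation — NE.
(M, C1): Player 1 can switch to U (23 → 85). Not NE.
(M, C2): Player 1 can switch to U (16 → 85). Not NE.
(M, C3): Player 1 can switch to U (27 → 98). Not NE.
(D, C1): Player 1 can switch to U (62 → 85). Not NE.
(D, C2): Player 1 can switch to U (40 → 85). Not NE.
(D, C3): Player 1 can switch to U (91 → 98). Not NE.

Pure NE: (U, C3)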